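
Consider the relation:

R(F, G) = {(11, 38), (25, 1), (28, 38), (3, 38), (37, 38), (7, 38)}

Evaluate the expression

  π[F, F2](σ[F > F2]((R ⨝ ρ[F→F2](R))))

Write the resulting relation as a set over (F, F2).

ρ[F→F2]: schema becomes (F2, G); tuples unchanged.
Natural join on G: {(11, 38, 11), (11, 38, 28), (11, 38, 3), (11, 38, 37), (11, 38, 7), (25, 1, 25), (28, 38, 11), (28, 38, 28), (28, 38, 3), (28, 38, 37), (28, 38, 7), (3, 38, 11), (3, 38, 28), (3, 38, 3), (3, 38, 37), (3, 38, 7), (37, 38, 11), (37, 38, 28), (37, 38, 3), (37, 38, 37), (37, 38, 7), (7, 38, 11), (7, 38, 28), (7, 38, 3), (7, 38, 37), (7, 38, 7)}
Apply σ_{F > F2}; surviving tuples: {(11, 38, 3), (11, 38, 7), (28, 38, 11), (28, 38, 3), (28, 38, 7), (37, 38, 11), (37, 38, 28), (37, 38, 3), (37, 38, 7), (7, 38, 3)}
Keep only column(s) F, F2: {(11, 3), (11, 7), (28, 11), (28, 3), (28, 7), (37, 11), (37, 28), (37, 3), (37, 7), (7, 3)}

{(11, 3), (11, 7), (28, 11), (28, 3), (28, 7), (37, 11), (37, 28), (37, 3), (37, 7), (7, 3)}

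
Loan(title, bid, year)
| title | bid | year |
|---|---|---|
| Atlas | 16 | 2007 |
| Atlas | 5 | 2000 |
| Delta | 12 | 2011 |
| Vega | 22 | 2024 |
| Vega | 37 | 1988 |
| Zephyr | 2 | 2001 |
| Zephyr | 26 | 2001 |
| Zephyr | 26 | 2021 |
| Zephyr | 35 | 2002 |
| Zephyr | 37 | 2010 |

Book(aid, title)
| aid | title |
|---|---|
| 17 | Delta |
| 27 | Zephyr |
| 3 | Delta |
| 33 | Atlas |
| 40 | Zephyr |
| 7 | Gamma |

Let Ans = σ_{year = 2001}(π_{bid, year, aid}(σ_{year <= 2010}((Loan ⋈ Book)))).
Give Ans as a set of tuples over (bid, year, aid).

Loan ⋈ Book (natural join on title): {(Atlas, 16, 2007, 33), (Atlas, 5, 2000, 33), (Delta, 12, 2011, 17), (Delta, 12, 2011, 3), (Zephyr, 2, 2001, 27), (Zephyr, 2, 2001, 40), (Zephyr, 26, 2001, 27), (Zephyr, 26, 2001, 40), (Zephyr, 26, 2021, 27), (Zephyr, 26, 2021, 40), (Zephyr, 35, 2002, 27), (Zephyr, 35, 2002, 40), (Zephyr, 37, 2010, 27), (Zephyr, 37, 2010, 40)}
Apply σ_{year <= 2010}; surviving tuples: {(Atlas, 16, 2007, 33), (Atlas, 5, 2000, 33), (Zephyr, 2, 2001, 27), (Zephyr, 2, 2001, 40), (Zephyr, 26, 2001, 27), (Zephyr, 26, 2001, 40), (Zephyr, 35, 2002, 27), (Zephyr, 35, 2002, 40), (Zephyr, 37, 2010, 27), (Zephyr, 37, 2010, 40)}
Keep only column(s) bid, year, aid: {(16, 2007, 33), (2, 2001, 27), (2, 2001, 40), (26, 2001, 27), (26, 2001, 40), (35, 2002, 27), (35, 2002, 40), (37, 2010, 27), (37, 2010, 40), (5, 2000, 33)}
Apply σ_{year = 2001}; surviving tuples: {(2, 2001, 27), (2, 2001, 40), (26, 2001, 27), (26, 2001, 40)}

{(2, 2001, 27), (2, 2001, 40), (26, 2001, 27), (26, 2001, 40)}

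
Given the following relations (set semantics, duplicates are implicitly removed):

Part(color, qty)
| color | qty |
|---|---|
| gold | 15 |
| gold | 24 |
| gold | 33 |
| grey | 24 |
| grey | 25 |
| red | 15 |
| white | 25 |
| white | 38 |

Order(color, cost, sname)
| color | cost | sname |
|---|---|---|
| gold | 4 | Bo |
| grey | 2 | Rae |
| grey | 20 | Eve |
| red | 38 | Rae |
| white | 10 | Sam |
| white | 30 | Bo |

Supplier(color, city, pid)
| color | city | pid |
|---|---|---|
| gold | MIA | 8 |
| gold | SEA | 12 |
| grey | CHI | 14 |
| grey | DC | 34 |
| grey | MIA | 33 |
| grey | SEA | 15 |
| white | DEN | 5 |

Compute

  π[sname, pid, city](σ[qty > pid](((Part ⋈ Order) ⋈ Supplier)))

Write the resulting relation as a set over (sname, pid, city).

{(Bo, 12, SEA), (Bo, 5, DEN), (Bo, 8, MIA), (Eve, 14, CHI), (Eve, 15, SEA), (Rae, 14, CHI), (Rae, 15, SEA), (Sam, 5, DEN)}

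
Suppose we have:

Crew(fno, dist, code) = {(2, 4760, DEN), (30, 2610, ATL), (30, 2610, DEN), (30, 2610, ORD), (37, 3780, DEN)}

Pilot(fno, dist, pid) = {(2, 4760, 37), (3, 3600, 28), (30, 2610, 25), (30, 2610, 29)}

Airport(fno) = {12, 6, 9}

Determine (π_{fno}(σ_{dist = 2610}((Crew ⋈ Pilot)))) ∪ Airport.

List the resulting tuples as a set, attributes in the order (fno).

Natural join on fno, dist: {(2, 4760, DEN, 37), (30, 2610, ATL, 25), (30, 2610, ATL, 29), (30, 2610, DEN, 25), (30, 2610, DEN, 29), (30, 2610, ORD, 25), (30, 2610, ORD, 29)}
Apply σ_{dist = 2610}; surviving tuples: {(30, 2610, ATL, 25), (30, 2610, ATL, 29), (30, 2610, DEN, 25), (30, 2610, DEN, 29), (30, 2610, ORD, 25), (30, 2610, ORD, 29)}
π_{fno} gives {30} (5 duplicate(s) eliminated).
Set union of the two operands is {12, 30, 6, 9}.

{12, 30, 6, 9}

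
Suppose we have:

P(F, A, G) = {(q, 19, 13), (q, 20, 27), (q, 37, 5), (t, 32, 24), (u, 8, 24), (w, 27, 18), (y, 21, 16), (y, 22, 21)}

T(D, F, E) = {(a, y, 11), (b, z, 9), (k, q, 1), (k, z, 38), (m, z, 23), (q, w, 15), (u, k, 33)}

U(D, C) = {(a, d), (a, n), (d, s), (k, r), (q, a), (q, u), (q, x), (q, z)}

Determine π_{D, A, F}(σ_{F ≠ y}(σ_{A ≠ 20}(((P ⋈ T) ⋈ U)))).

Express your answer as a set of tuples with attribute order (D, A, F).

{(k, 19, q), (k, 37, q), (q, 27, w)}

Natural join on F: {(q, 19, 13, k, 1), (q, 20, 27, k, 1), (q, 37, 5, k, 1), (w, 27, 18, q, 15), (y, 21, 16, a, 11), (y, 22, 21, a, 11)}
Natural join on D: {(q, 19, 13, k, 1, r), (q, 20, 27, k, 1, r), (q, 37, 5, k, 1, r), (w, 27, 18, q, 15, a), (w, 27, 18, q, 15, u), (w, 27, 18, q, 15, x), (w, 27, 18, q, 15, z), (y, 21, 16, a, 11, d), (y, 21, 16, a, 11, n), (y, 22, 21, a, 11, d), (y, 22, 21, a, 11, n)}
Selection A ≠ 20: {(q, 19, 13, k, 1, r), (q, 37, 5, k, 1, r), (w, 27, 18, q, 15, a), (w, 27, 18, q, 15, u), (w, 27, 18, q, 15, x), (w, 27, 18, q, 15, z), (y, 21, 16, a, 11, d), (y, 21, 16, a, 11, n), (y, 22, 21, a, 11, d), (y, 22, 21, a, 11, n)}
Selection F ≠ y: {(q, 19, 13, k, 1, r), (q, 37, 5, k, 1, r), (w, 27, 18, q, 15, a), (w, 27, 18, q, 15, u), (w, 27, 18, q, 15, x), (w, 27, 18, q, 15, z)}
π_{D, A, F} gives {(k, 19, q), (k, 37, q), (q, 27, w)} (3 duplicate(s) eliminated).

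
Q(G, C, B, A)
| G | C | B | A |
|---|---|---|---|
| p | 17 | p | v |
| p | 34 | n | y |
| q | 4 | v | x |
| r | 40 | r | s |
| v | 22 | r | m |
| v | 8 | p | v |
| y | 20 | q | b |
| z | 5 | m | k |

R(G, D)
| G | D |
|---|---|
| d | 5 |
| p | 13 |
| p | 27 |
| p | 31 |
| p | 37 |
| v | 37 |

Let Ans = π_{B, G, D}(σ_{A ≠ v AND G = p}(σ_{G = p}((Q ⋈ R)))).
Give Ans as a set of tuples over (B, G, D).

{(n, p, 13), (n, p, 27), (n, p, 31), (n, p, 37)}

Q ⋈ R (natural join on G): {(p, 17, p, v, 13), (p, 17, p, v, 27), (p, 17, p, v, 31), (p, 17, p, v, 37), (p, 34, n, y, 13), (p, 34, n, y, 27), (p, 34, n, y, 31), (p, 34, n, y, 37), (v, 22, r, m, 37), (v, 8, p, v, 37)}
Filtering on G = p leaves {(p, 17, p, v, 13), (p, 17, p, v, 27), (p, 17, p, v, 31), (p, 17, p, v, 37), (p, 34, n, y, 13), (p, 34, n, y, 27), (p, 34, n, y, 31), (p, 34, n, y, 37)}.
Filtering on A ≠ v AND G = p leaves {(p, 34, n, y, 13), (p, 34, n, y, 27), (p, 34, n, y, 31), (p, 34, n, y, 37)}.
Keep only column(s) B, G, D: {(n, p, 13), (n, p, 27), (n, p, 31), (n, p, 37)}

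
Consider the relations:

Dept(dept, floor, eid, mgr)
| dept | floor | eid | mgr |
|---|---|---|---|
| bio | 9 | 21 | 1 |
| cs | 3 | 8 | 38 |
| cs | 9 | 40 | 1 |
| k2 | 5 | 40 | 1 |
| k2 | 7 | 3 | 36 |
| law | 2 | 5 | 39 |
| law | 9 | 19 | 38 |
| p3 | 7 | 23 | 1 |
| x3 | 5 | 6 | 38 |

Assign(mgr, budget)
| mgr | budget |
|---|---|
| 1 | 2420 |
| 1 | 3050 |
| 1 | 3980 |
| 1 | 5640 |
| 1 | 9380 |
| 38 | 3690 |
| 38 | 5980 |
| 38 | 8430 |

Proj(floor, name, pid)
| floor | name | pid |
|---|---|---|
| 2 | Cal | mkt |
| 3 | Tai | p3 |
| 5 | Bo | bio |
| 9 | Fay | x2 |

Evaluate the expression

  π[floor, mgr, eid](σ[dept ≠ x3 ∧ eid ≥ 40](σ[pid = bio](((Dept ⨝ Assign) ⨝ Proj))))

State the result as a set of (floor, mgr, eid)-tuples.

Joining Dept and Assign on mgr yields {(bio, 9, 21, 1, 2420), (bio, 9, 21, 1, 3050), (bio, 9, 21, 1, 3980), (bio, 9, 21, 1, 5640), (bio, 9, 21, 1, 9380), (cs, 3, 8, 38, 3690), (cs, 3, 8, 38, 5980), (cs, 3, 8, 38, 8430), (cs, 9, 40, 1, 2420), (cs, 9, 40, 1, 3050), (cs, 9, 40, 1, 3980), (cs, 9, 40, 1, 5640), (cs, 9, 40, 1, 9380), (k2, 5, 40, 1, 2420), (k2, 5, 40, 1, 3050), (k2, 5, 40, 1, 3980), (k2, 5, 40, 1, 5640), (k2, 5, 40, 1, 9380), (law, 9, 19, 38, 3690), (law, 9, 19, 38, 5980), (law, 9, 19, 38, 8430), (p3, 7, 23, 1, 2420), (p3, 7, 23, 1, 3050), (p3, 7, 23, 1, 3980), (p3, 7, 23, 1, 5640), (p3, 7, 23, 1, 9380), (x3, 5, 6, 38, 3690), (x3, 5, 6, 38, 5980), (x3, 5, 6, 38, 8430)}.
Joining (Dept ⨝ Assign) and Proj on floor yields {(bio, 9, 21, 1, 2420, Fay, x2), (bio, 9, 21, 1, 3050, Fay, x2), (bio, 9, 21, 1, 3980, Fay, x2), (bio, 9, 21, 1, 5640, Fay, x2), (bio, 9, 21, 1, 9380, Fay, x2), (cs, 3, 8, 38, 3690, Tai, p3), (cs, 3, 8, 38, 5980, Tai, p3), (cs, 3, 8, 38, 8430, Tai, p3), (cs, 9, 40, 1, 2420, Fay, x2), (cs, 9, 40, 1, 3050, Fay, x2), (cs, 9, 40, 1, 3980, Fay, x2), (cs, 9, 40, 1, 5640, Fay, x2), (cs, 9, 40, 1, 9380, Fay, x2), (k2, 5, 40, 1, 2420, Bo, bio), (k2, 5, 40, 1, 3050, Bo, bio), (k2, 5, 40, 1, 3980, Bo, bio), (k2, 5, 40, 1, 5640, Bo, bio), (k2, 5, 40, 1, 9380, Bo, bio), (law, 9, 19, 38, 3690, Fay, x2), (law, 9, 19, 38, 5980, Fay, x2), (law, 9, 19, 38, 8430, Fay, x2), (x3, 5, 6, 38, 3690, Bo, bio), (x3, 5, 6, 38, 5980, Bo, bio), (x3, 5, 6, 38, 8430, Bo, bio)}.
Filtering on pid = bio leaves {(k2, 5, 40, 1, 2420, Bo, bio), (k2, 5, 40, 1, 3050, Bo, bio), (k2, 5, 40, 1, 3980, Bo, bio), (k2, 5, 40, 1, 5640, Bo, bio), (k2, 5, 40, 1, 9380, Bo, bio), (x3, 5, 6, 38, 3690, Bo, bio), (x3, 5, 6, 38, 5980, Bo, bio), (x3, 5, 6, 38, 8430, Bo, bio)}.
Filtering on dept ≠ x3 ∧ eid ≥ 40 leaves {(k2, 5, 40, 1, 2420, Bo, bio), (k2, 5, 40, 1, 3050, Bo, bio), (k2, 5, 40, 1, 3980, Bo, bio), (k2, 5, 40, 1, 5640, Bo, bio), (k2, 5, 40, 1, 9380, Bo, bio)}.
π_{floor, mgr, eid} gives {(5, 1, 40)} (4 duplicate(s) eliminated).

{(5, 1, 40)}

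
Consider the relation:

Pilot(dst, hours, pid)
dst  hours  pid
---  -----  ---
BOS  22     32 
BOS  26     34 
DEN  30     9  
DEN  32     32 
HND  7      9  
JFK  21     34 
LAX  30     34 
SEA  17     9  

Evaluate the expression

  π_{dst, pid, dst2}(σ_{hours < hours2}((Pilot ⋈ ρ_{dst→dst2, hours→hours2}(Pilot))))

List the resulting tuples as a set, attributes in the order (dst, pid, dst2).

{(BOS, 32, DEN), (BOS, 34, LAX), (HND, 9, DEN), (HND, 9, SEA), (JFK, 34, BOS), (JFK, 34, LAX), (SEA, 9, DEN)}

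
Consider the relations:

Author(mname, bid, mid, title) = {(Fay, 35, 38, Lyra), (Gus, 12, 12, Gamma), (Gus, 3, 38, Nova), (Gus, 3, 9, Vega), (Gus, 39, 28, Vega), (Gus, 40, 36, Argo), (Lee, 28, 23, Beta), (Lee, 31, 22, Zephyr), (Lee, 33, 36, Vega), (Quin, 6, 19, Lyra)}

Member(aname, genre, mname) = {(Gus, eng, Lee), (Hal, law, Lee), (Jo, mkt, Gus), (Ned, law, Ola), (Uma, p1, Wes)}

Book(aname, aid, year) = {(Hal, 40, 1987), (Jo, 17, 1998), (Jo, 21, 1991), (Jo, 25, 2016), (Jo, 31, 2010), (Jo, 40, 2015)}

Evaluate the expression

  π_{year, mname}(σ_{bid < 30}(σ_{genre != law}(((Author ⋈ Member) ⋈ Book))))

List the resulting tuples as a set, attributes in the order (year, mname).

{(1991, Gus), (1998, Gus), (2010, Gus), (2015, Gus), (2016, Gus)}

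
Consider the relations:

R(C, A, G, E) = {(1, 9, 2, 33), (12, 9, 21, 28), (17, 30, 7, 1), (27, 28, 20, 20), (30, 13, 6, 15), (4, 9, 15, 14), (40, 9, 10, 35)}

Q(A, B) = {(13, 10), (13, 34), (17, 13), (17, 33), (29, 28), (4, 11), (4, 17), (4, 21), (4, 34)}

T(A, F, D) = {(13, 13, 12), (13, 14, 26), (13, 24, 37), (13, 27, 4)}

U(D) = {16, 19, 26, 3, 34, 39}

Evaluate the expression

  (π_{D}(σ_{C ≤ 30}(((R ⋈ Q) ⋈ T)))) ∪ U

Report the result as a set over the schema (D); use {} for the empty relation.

Joining R and Q on A yields {(30, 13, 6, 15, 10), (30, 13, 6, 15, 34)}.
Joining (R ⋈ Q) and T on A yields {(30, 13, 6, 15, 10, 13, 12), (30, 13, 6, 15, 10, 14, 26), (30, 13, 6, 15, 10, 24, 37), (30, 13, 6, 15, 10, 27, 4), (30, 13, 6, 15, 34, 13, 12), (30, 13, 6, 15, 34, 14, 26), (30, 13, 6, 15, 34, 24, 37), (30, 13, 6, 15, 34, 27, 4)}.
Apply σ_{C ≤ 30}; surviving tuples: {(30, 13, 6, 15, 10, 13, 12), (30, 13, 6, 15, 10, 14, 26), (30, 13, 6, 15, 10, 24, 37), (30, 13, 6, 15, 10, 27, 4), (30, 13, 6, 15, 34, 13, 12), (30, 13, 6, 15, 34, 14, 26), (30, 13, 6, 15, 34, 24, 37), (30, 13, 6, 15, 34, 27, 4)}
Keep only column(s) D (4 duplicate(s) eliminated): {12, 26, 37, 4}
Taking the union: {12, 16, 19, 26, 3, 34, 37, 39, 4}

{12, 16, 19, 26, 3, 34, 37, 39, 4}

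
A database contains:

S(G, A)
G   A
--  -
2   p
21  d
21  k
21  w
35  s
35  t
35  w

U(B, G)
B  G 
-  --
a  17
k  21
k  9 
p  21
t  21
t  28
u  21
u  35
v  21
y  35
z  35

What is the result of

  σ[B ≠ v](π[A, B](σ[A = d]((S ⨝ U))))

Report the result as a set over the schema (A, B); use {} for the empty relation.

{(d, k), (d, p), (d, t), (d, u)}

Joining S and U on G yields {(21, d, k), (21, d, p), (21, d, t), (21, d, u), (21, d, v), (21, k, k), (21, k, p), (21, k, t), (21, k, u), (21, k, v), (21, w, k), (21, w, p), (21, w, t), (21, w, u), (21, w, v), (35, s, u), (35, s, y), (35, s, z), (35, t, u), (35, t, y), (35, t, z), (35, w, u), (35, w, y), (35, w, z)}.
Selection A = d: {(21, d, k), (21, d, p), (21, d, t), (21, d, u), (21, d, v)}
π[A, B]: project onto (A, B) → {(d, k), (d, p), (d, t), (d, u), (d, v)}
Selection B ≠ v: {(d, k), (d, p), (d, t), (d, u)}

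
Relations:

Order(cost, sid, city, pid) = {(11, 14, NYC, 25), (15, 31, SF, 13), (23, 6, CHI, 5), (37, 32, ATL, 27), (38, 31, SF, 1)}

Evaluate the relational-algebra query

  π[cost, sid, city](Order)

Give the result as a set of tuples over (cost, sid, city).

{(11, 14, NYC), (15, 31, SF), (23, 6, CHI), (37, 32, ATL), (38, 31, SF)}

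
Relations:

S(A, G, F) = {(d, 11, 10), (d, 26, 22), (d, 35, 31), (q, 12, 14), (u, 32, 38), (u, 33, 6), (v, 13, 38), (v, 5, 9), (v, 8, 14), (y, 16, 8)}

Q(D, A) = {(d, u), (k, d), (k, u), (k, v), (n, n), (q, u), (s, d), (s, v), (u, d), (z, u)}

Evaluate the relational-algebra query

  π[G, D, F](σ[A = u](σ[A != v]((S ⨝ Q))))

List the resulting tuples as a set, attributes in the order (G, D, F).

S ⋈ Q (natural join on A): {(d, 11, 10, k), (d, 11, 10, s), (d, 11, 10, u), (d, 26, 22, k), (d, 26, 22, s), (d, 26, 22, u), (d, 35, 31, k), (d, 35, 31, s), (d, 35, 31, u), (u, 32, 38, d), (u, 32, 38, k), (u, 32, 38, q), (u, 32, 38, z), (u, 33, 6, d), (u, 33, 6, k), (u, 33, 6, q), (u, 33, 6, z), (v, 13, 38, k), (v, 13, 38, s), (v, 5, 9, k), (v, 5, 9, s), (v, 8, 14, k), (v, 8, 14, s)}
Filtering on A != v leaves {(d, 11, 10, k), (d, 11, 10, s), (d, 11, 10, u), (d, 26, 22, k), (d, 26, 22, s), (d, 26, 22, u), (d, 35, 31, k), (d, 35, 31, s), (d, 35, 31, u), (u, 32, 38, d), (u, 32, 38, k), (u, 32, 38, q), (u, 32, 38, z), (u, 33, 6, d), (u, 33, 6, k), (u, 33, 6, q), (u, 33, 6, z)}.
Filtering on A = u leaves {(u, 32, 38, d), (u, 32, 38, k), (u, 32, 38, q), (u, 32, 38, z), (u, 33, 6, d), (u, 33, 6, k), (u, 33, 6, q), (u, 33, 6, z)}.
π[G, D, F]: project onto (G, D, F) → {(32, d, 38), (32, k, 38), (32, q, 38), (32, z, 38), (33, d, 6), (33, k, 6), (33, q, 6), (33, z, 6)}

{(32, d, 38), (32, k, 38), (32, q, 38), (32, z, 38), (33, d, 6), (33, k, 6), (33, q, 6), (33, z, 6)}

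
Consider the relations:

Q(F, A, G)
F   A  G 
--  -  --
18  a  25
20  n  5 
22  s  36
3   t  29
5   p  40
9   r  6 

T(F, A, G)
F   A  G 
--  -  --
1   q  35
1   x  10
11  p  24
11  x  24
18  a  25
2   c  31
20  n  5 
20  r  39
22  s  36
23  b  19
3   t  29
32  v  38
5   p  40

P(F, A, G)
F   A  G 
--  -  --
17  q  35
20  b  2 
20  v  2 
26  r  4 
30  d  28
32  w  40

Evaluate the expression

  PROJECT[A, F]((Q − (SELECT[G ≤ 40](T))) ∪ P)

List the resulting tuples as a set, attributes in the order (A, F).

{(b, 20), (d, 30), (q, 17), (r, 26), (r, 9), (v, 20), (w, 32)}

Apply σ_{G ≤ 40}; surviving tuples: {(1, q, 35), (1, x, 10), (11, p, 24), (11, x, 24), (18, a, 25), (2, c, 31), (20, n, 5), (20, r, 39), (22, s, 36), (23, b, 19), (3, t, 29), (32, v, 38), (5, p, 40)}
Taking the difference: {(9, r, 6)}
Taking the union: {(17, q, 35), (20, b, 2), (20, v, 2), (26, r, 4), (30, d, 28), (32, w, 40), (9, r, 6)}
π_{A, F} gives {(b, 20), (d, 30), (q, 17), (r, 26), (r, 9), (v, 20), (w, 32)}.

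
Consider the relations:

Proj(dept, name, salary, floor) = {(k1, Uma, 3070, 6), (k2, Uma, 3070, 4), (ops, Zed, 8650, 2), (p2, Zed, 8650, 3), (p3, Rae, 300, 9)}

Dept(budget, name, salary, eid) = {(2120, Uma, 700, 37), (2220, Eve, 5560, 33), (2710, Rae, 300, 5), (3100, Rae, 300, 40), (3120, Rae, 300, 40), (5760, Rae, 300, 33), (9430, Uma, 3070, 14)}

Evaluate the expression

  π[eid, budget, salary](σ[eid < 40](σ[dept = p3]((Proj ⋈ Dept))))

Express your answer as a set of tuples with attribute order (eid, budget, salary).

{(33, 5760, 300), (5, 2710, 300)}

Proj ⋈ Dept (natural join on name, salary): {(k1, Uma, 3070, 6, 9430, 14), (k2, Uma, 3070, 4, 9430, 14), (p3, Rae, 300, 9, 2710, 5), (p3, Rae, 300, 9, 3100, 40), (p3, Rae, 300, 9, 3120, 40), (p3, Rae, 300, 9, 5760, 33)}
Apply σ_{dept = p3}; surviving tuples: {(p3, Rae, 300, 9, 2710, 5), (p3, Rae, 300, 9, 3100, 40), (p3, Rae, 300, 9, 3120, 40), (p3, Rae, 300, 9, 5760, 33)}
Apply σ_{eid < 40}; surviving tuples: {(p3, Rae, 300, 9, 2710, 5), (p3, Rae, 300, 9, 5760, 33)}
Projecting to eid, budget, salary: {(33, 5760, 300), (5, 2710, 300)}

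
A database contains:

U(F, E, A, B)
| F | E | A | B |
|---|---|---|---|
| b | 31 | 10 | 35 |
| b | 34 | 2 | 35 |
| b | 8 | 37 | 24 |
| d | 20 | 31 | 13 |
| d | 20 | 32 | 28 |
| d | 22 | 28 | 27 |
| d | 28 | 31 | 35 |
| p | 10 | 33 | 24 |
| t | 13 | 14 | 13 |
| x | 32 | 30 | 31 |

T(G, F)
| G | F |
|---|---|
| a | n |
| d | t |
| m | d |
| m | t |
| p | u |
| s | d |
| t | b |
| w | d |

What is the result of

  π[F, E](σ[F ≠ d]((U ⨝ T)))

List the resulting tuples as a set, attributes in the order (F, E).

{(b, 31), (b, 34), (b, 8), (t, 13)}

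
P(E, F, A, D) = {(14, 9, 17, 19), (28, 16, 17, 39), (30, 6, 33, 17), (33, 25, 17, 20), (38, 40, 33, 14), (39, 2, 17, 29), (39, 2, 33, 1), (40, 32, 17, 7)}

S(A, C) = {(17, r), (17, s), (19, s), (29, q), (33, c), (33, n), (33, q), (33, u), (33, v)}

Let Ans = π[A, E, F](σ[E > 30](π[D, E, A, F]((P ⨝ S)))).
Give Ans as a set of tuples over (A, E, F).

Natural join on A: {(14, 9, 17, 19, r), (14, 9, 17, 19, s), (28, 16, 17, 39, r), (28, 16, 17, 39, s), (30, 6, 33, 17, c), (30, 6, 33, 17, n), (30, 6, 33, 17, q), (30, 6, 33, 17, u), (30, 6, 33, 17, v), (33, 25, 17, 20, r), (33, 25, 17, 20, s), (38, 40, 33, 14, c), (38, 40, 33, 14, n), (38, 40, 33, 14, q), (38, 40, 33, 14, u), (38, 40, 33, 14, v), (39, 2, 17, 29, r), (39, 2, 17, 29, s), (39, 2, 33, 1, c), (39, 2, 33, 1, n), (39, 2, 33, 1, q), (39, 2, 33, 1, u), (39, 2, 33, 1, v), (40, 32, 17, 7, r), (40, 32, 17, 7, s)}
Projecting to D, E, A, F (17 duplicate(s) eliminated): {(1, 39, 33, 2), (14, 38, 33, 40), (17, 30, 33, 6), (19, 14, 17, 9), (20, 33, 17, 25), (29, 39, 17, 2), (39, 28, 17, 16), (7, 40, 17, 32)}
Filtering on E > 30 leaves {(1, 39, 33, 2), (14, 38, 33, 40), (20, 33, 17, 25), (29, 39, 17, 2), (7, 40, 17, 32)}.
Projecting to A, E, F: {(17, 33, 25), (17, 39, 2), (17, 40, 32), (33, 38, 40), (33, 39, 2)}

{(17, 33, 25), (17, 39, 2), (17, 40, 32), (33, 38, 40), (33, 39, 2)}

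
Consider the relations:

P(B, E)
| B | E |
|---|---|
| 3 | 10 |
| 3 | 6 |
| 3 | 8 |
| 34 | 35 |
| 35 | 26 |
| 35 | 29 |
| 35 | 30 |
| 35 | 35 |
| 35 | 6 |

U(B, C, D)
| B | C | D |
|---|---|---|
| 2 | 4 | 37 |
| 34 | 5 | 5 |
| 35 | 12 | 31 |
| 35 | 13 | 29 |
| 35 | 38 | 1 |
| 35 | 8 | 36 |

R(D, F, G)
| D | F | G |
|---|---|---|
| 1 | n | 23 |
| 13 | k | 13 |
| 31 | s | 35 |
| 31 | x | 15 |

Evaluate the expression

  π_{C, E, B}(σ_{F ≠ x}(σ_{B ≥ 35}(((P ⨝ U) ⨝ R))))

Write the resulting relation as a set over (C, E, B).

Joining P and U on B yields {(34, 35, 5, 5), (35, 26, 12, 31), (35, 26, 13, 29), (35, 26, 38, 1), (35, 26, 8, 36), (35, 29, 12, 31), (35, 29, 13, 29), (35, 29, 38, 1), (35, 29, 8, 36), (35, 30, 12, 31), (35, 30, 13, 29), (35, 30, 38, 1), (35, 30, 8, 36), (35, 35, 12, 31), (35, 35, 13, 29), (35, 35, 38, 1), (35, 35, 8, 36), (35, 6, 12, 31), (35, 6, 13, 29), (35, 6, 38, 1), (35, 6, 8, 36)}.
Joining (P ⨝ U) and R on D yields {(35, 26, 12, 31, s, 35), (35, 26, 12, 31, x, 15), (35, 26, 38, 1, n, 23), (35, 29, 12, 31, s, 35), (35, 29, 12, 31, x, 15), (35, 29, 38, 1, n, 23), (35, 30, 12, 31, s, 35), (35, 30, 12, 31, x, 15), (35, 30, 38, 1, n, 23), (35, 35, 12, 31, s, 35), (35, 35, 12, 31, x, 15), (35, 35, 38, 1, n, 23), (35, 6, 12, 31, s, 35), (35, 6, 12, 31, x, 15), (35, 6, 38, 1, n, 23)}.
Filtering on B ≥ 35 leaves {(35, 26, 12, 31, s, 35), (35, 26, 12, 31, x, 15), (35, 26, 38, 1, n, 23), (35, 29, 12, 31, s, 35), (35, 29, 12, 31, x, 15), (35, 29, 38, 1, n, 23), (35, 30, 12, 31, s, 35), (35, 30, 12, 31, x, 15), (35, 30, 38, 1, n, 23), (35, 35, 12, 31, s, 35), (35, 35, 12, 31, x, 15), (35, 35, 38, 1, n, 23), (35, 6, 12, 31, s, 35), (35, 6, 12, 31, x, 15), (35, 6, 38, 1, n, 23)}.
Filtering on F ≠ x leaves {(35, 26, 12, 31, s, 35), (35, 26, 38, 1, n, 23), (35, 29, 12, 31, s, 35), (35, 29, 38, 1, n, 23), (35, 30, 12, 31, s, 35), (35, 30, 38, 1, n, 23), (35, 35, 12, 31, s, 35), (35, 35, 38, 1, n, 23), (35, 6, 12, 31, s, 35), (35, 6, 38, 1, n, 23)}.
π_{C, E, B} gives {(12, 26, 35), (12, 29, 35), (12, 30, 35), (12, 35, 35), (12, 6, 35), (38, 26, 35), (38, 29, 35), (38, 30, 35), (38, 35, 35), (38, 6, 35)}.

{(12, 26, 35), (12, 29, 35), (12, 30, 35), (12, 35, 35), (12, 6, 35), (38, 26, 35), (38, 29, 35), (38, 30, 35), (38, 35, 35), (38, 6, 35)}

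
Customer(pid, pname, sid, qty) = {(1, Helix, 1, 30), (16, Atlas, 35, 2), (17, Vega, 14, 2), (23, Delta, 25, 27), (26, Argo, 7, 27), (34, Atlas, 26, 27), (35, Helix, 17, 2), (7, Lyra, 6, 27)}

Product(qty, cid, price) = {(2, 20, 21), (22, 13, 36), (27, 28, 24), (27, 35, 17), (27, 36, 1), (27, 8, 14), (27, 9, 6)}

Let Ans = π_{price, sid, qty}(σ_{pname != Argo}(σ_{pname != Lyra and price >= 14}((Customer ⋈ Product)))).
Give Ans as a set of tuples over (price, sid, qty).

Customer ⋈ Product (natural join on qty): {(16, Atlas, 35, 2, 20, 21), (17, Vega, 14, 2, 20, 21), (23, Delta, 25, 27, 28, 24), (23, Delta, 25, 27, 35, 17), (23, Delta, 25, 27, 36, 1), (23, Delta, 25, 27, 8, 14), (23, Delta, 25, 27, 9, 6), (26, Argo, 7, 27, 28, 24), (26, Argo, 7, 27, 35, 17), (26, Argo, 7, 27, 36, 1), (26, Argo, 7, 27, 8, 14), (26, Argo, 7, 27, 9, 6), (34, Atlas, 26, 27, 28, 24), (34, Atlas, 26, 27, 35, 17), (34, Atlas, 26, 27, 36, 1), (34, Atlas, 26, 27, 8, 14), (34, Atlas, 26, 27, 9, 6), (35, Helix, 17, 2, 20, 21), (7, Lyra, 6, 27, 28, 24), (7, Lyra, 6, 27, 35, 17), (7, Lyra, 6, 27, 36, 1), (7, Lyra, 6, 27, 8, 14), (7, Lyra, 6, 27, 9, 6)}
Apply σ_{pname != Lyra and price >= 14}; surviving tuples: {(16, Atlas, 35, 2, 20, 21), (17, Vega, 14, 2, 20, 21), (23, Delta, 25, 27, 28, 24), (23, Delta, 25, 27, 35, 17), (23, Delta, 25, 27, 8, 14), (26, Argo, 7, 27, 28, 24), (26, Argo, 7, 27, 35, 17), (26, Argo, 7, 27, 8, 14), (34, Atlas, 26, 27, 28, 24), (34, Atlas, 26, 27, 35, 17), (34, Atlas, 26, 27, 8, 14), (35, Helix, 17, 2, 20, 21)}
Apply σ_{pname != Argo}; surviving tuples: {(16, Atlas, 35, 2, 20, 21), (17, Vega, 14, 2, 20, 21), (23, Delta, 25, 27, 28, 24), (23, Delta, 25, 27, 35, 17), (23, Delta, 25, 27, 8, 14), (34, Atlas, 26, 27, 28, 24), (34, Atlas, 26, 27, 35, 17), (34, Atlas, 26, 27, 8, 14), (35, Helix, 17, 2, 20, 21)}
Keep only column(s) price, sid, qty: {(14, 25, 27), (14, 26, 27), (17, 25, 27), (17, 26, 27), (21, 14, 2), (21, 17, 2), (21, 35, 2), (24, 25, 27), (24, 26, 27)}

{(14, 25, 27), (14, 26, 27), (17, 25, 27), (17, 26, 27), (21, 14, 2), (21, 17, 2), (21, 35, 2), (24, 25, 27), (24, 26, 27)}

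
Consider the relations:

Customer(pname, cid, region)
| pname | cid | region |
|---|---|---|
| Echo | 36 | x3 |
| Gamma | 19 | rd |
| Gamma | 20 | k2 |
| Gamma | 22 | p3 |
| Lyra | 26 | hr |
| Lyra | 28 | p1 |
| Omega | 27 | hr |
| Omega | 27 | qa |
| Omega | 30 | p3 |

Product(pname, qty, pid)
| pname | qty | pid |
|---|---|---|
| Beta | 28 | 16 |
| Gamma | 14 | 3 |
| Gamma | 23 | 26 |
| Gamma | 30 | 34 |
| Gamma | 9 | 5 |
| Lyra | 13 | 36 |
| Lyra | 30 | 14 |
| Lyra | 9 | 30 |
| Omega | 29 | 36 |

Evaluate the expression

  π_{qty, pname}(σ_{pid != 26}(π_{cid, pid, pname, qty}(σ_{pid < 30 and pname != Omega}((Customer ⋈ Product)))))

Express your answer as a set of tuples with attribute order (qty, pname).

{(14, Gamma), (30, Lyra), (9, Gamma)}

Natural join on pname: {(Gamma, 19, rd, 14, 3), (Gamma, 19, rd, 23, 26), (Gamma, 19, rd, 30, 34), (Gamma, 19, rd, 9, 5), (Gamma, 20, k2, 14, 3), (Gamma, 20, k2, 23, 26), (Gamma, 20, k2, 30, 34), (Gamma, 20, k2, 9, 5), (Gamma, 22, p3, 14, 3), (Gamma, 22, p3, 23, 26), (Gamma, 22, p3, 30, 34), (Gamma, 22, p3, 9, 5), (Lyra, 26, hr, 13, 36), (Lyra, 26, hr, 30, 14), (Lyra, 26, hr, 9, 30), (Lyra, 28, p1, 13, 36), (Lyra, 28, p1, 30, 14), (Lyra, 28, p1, 9, 30), (Omega, 27, hr, 29, 36), (Omega, 27, qa, 29, 36), (Omega, 30, p3, 29, 36)}
Apply σ_{pid < 30 and pname != Omega}; surviving tuples: {(Gamma, 19, rd, 14, 3), (Gamma, 19, rd, 23, 26), (Gamma, 19, rd, 9, 5), (Gamma, 20, k2, 14, 3), (Gamma, 20, k2, 23, 26), (Gamma, 20, k2, 9, 5), (Gamma, 22, p3, 14, 3), (Gamma, 22, p3, 23, 26), (Gamma, 22, p3, 9, 5), (Lyra, 26, hr, 30, 14), (Lyra, 28, p1, 30, 14)}
π_{cid, pid, pname, qty} gives {(19, 26, Gamma, 23), (19, 3, Gamma, 14), (19, 5, Gamma, 9), (20, 26, Gamma, 23), (20, 3, Gamma, 14), (20, 5, Gamma, 9), (22, 26, Gamma, 23), (22, 3, Gamma, 14), (22, 5, Gamma, 9), (26, 14, Lyra, 30), (28, 14, Lyra, 30)}.
Apply σ_{pid != 26}; surviving tuples: {(19, 3, Gamma, 14), (19, 5, Gamma, 9), (20, 3, Gamma, 14), (20, 5, Gamma, 9), (22, 3, Gamma, 14), (22, 5, Gamma, 9), (26, 14, Lyra, 30), (28, 14, Lyra, 30)}
π_{qty, pname} gives {(14, Gamma), (30, Lyra), (9, Gamma)} (5 duplicate(s) eliminated).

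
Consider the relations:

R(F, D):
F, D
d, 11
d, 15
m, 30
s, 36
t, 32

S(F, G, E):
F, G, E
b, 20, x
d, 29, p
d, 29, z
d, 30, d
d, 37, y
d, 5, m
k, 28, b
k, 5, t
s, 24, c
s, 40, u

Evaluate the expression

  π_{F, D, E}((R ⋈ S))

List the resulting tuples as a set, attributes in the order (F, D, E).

R ⋈ S (natural join on F): {(d, 11, 29, p), (d, 11, 29, z), (d, 11, 30, d), (d, 11, 37, y), (d, 11, 5, m), (d, 15, 29, p), (d, 15, 29, z), (d, 15, 30, d), (d, 15, 37, y), (d, 15, 5, m), (s, 36, 24, c), (s, 36, 40, u)}
π[F, D, E]: project onto (F, D, E) → {(d, 11, d), (d, 11, m), (d, 11, p), (d, 11, y), (d, 11, z), (d, 15, d), (d, 15, m), (d, 15, p), (d, 15, y), (d, 15, z), (s, 36, c), (s, 36, u)}

{(d, 11, d), (d, 11, m), (d, 11, p), (d, 11, y), (d, 11, z), (d, 15, d), (d, 15, m), (d, 15, p), (d, 15, y), (d, 15, z), (s, 36, c), (s, 36, u)}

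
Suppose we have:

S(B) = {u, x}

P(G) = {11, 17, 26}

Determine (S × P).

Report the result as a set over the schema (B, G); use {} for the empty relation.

{(u, 11), (u, 17), (u, 26), (x, 11), (x, 17), (x, 26)}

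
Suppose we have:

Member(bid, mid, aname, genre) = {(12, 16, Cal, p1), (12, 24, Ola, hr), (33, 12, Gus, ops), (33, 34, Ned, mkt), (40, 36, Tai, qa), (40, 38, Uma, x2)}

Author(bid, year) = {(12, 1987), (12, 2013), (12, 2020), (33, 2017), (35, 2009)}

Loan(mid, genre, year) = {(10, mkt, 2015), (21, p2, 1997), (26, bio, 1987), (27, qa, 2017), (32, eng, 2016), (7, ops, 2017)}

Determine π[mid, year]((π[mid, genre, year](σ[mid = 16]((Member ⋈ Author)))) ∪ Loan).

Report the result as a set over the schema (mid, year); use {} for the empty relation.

{(10, 2015), (16, 1987), (16, 2013), (16, 2020), (21, 1997), (26, 1987), (27, 2017), (32, 2016), (7, 2017)}

Natural join on bid: {(12, 16, Cal, p1, 1987), (12, 16, Cal, p1, 2013), (12, 16, Cal, p1, 2020), (12, 24, Ola, hr, 1987), (12, 24, Ola, hr, 2013), (12, 24, Ola, hr, 2020), (33, 12, Gus, ops, 2017), (33, 34, Ned, mkt, 2017)}
Apply σ_{mid = 16}; surviving tuples: {(12, 16, Cal, p1, 1987), (12, 16, Cal, p1, 2013), (12, 16, Cal, p1, 2020)}
Projecting to mid, genre, year: {(16, p1, 1987), (16, p1, 2013), (16, p1, 2020)}
Union: {(16, p1, 1987), (16, p1, 2013), (16, p1, 2020)} with {(10, mkt, 2015), (21, p2, 1997), (26, bio, 1987), (27, qa, 2017), (32, eng, 2016), (7, ops, 2017)} → {(10, mkt, 2015), (16, p1, 1987), (16, p1, 2013), (16, p1, 2020), (21, p2, 1997), (26, bio, 1987), (27, qa, 2017), (32, eng, 2016), (7, ops, 2017)}
Projecting to mid, year: {(10, 2015), (16, 1987), (16, 2013), (16, 2020), (21, 1997), (26, 1987), (27, 2017), (32, 2016), (7, 2017)}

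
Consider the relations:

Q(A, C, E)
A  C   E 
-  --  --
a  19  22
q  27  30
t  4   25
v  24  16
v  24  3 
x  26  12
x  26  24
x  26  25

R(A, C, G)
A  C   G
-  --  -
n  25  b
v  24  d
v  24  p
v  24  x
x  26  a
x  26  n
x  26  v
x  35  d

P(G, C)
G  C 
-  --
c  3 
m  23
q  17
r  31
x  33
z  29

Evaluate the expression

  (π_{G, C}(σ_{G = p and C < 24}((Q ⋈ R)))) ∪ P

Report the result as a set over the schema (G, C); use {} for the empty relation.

Joining Q and R on A, C yields {(v, 24, 16, d), (v, 24, 16, p), (v, 24, 16, x), (v, 24, 3, d), (v, 24, 3, p), (v, 24, 3, x), (x, 26, 12, a), (x, 26, 12, n), (x, 26, 12, v), (x, 26, 24, a), (x, 26, 24, n), (x, 26, 24, v), (x, 26, 25, a), (x, 26, 25, n), (x, 26, 25, v)}.
Apply σ_{G = p and C < 24}; surviving tuples: {}
Keep only column(s) G, C: {}
Taking the union: {(c, 3), (m, 23), (q, 17), (r, 31), (x, 33), (z, 29)}

{(c, 3), (m, 23), (q, 17), (r, 31), (x, 33), (z, 29)}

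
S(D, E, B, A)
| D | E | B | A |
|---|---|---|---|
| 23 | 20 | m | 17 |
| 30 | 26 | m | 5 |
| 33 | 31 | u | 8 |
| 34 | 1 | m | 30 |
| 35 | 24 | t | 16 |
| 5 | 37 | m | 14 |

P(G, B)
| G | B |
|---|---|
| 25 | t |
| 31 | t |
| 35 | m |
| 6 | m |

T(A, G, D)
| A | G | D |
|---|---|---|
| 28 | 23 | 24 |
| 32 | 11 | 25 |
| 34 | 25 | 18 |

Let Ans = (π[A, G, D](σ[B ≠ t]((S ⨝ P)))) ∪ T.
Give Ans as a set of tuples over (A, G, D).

{(14, 35, 5), (14, 6, 5), (17, 35, 23), (17, 6, 23), (28, 23, 24), (30, 35, 34), (30, 6, 34), (32, 11, 25), (34, 25, 18), (5, 35, 30), (5, 6, 30)}

Natural join on B: {(23, 20, m, 17, 35), (23, 20, m, 17, 6), (30, 26, m, 5, 35), (30, 26, m, 5, 6), (34, 1, m, 30, 35), (34, 1, m, 30, 6), (35, 24, t, 16, 25), (35, 24, t, 16, 31), (5, 37, m, 14, 35), (5, 37, m, 14, 6)}
Apply σ_{B ≠ t}; surviving tuples: {(23, 20, m, 17, 35), (23, 20, m, 17, 6), (30, 26, m, 5, 35), (30, 26, m, 5, 6), (34, 1, m, 30, 35), (34, 1, m, 30, 6), (5, 37, m, 14, 35), (5, 37, m, 14, 6)}
π[A, G, D]: project onto (A, G, D) → {(14, 35, 5), (14, 6, 5), (17, 35, 23), (17, 6, 23), (30, 35, 34), (30, 6, 34), (5, 35, 30), (5, 6, 30)}
Set union of the two operands is {(14, 35, 5), (14, 6, 5), (17, 35, 23), (17, 6, 23), (28, 23, 24), (30, 35, 34), (30, 6, 34), (32, 11, 25), (34, 25, 18), (5, 35, 30), (5, 6, 30)}.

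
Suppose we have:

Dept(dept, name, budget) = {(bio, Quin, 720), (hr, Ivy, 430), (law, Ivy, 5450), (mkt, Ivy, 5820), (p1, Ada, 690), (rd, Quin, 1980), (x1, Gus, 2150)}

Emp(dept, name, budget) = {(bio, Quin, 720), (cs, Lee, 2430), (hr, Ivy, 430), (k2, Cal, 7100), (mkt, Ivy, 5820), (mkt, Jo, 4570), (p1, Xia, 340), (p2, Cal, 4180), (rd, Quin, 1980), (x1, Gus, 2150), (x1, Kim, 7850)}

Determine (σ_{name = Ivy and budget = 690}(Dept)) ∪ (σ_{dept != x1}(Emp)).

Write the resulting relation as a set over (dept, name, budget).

{(bio, Quin, 720), (cs, Lee, 2430), (hr, Ivy, 430), (k2, Cal, 7100), (mkt, Ivy, 5820), (mkt, Jo, 4570), (p1, Xia, 340), (p2, Cal, 4180), (rd, Quin, 1980)}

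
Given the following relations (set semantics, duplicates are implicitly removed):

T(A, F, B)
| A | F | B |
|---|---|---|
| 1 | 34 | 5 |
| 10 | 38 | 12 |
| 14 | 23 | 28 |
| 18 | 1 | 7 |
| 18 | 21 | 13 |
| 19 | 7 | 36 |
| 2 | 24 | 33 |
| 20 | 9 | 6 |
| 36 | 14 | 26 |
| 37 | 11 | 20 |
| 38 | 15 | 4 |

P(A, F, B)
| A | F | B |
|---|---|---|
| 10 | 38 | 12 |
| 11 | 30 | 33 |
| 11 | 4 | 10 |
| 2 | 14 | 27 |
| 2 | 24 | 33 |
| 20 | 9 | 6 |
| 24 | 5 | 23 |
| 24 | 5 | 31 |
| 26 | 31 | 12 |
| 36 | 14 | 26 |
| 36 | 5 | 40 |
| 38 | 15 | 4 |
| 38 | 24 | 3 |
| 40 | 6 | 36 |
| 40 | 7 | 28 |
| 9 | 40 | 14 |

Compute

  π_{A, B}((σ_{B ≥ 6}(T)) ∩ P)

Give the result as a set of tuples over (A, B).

Apply σ_{B ≥ 6}; surviving tuples: {(10, 38, 12), (14, 23, 28), (18, 1, 7), (18, 21, 13), (19, 7, 36), (2, 24, 33), (20, 9, 6), (36, 14, 26), (37, 11, 20)}
Taking the intersection: {(10, 38, 12), (2, 24, 33), (20, 9, 6), (36, 14, 26)}
Keep only column(s) A, B: {(10, 12), (2, 33), (20, 6), (36, 26)}

{(10, 12), (2, 33), (20, 6), (36, 26)}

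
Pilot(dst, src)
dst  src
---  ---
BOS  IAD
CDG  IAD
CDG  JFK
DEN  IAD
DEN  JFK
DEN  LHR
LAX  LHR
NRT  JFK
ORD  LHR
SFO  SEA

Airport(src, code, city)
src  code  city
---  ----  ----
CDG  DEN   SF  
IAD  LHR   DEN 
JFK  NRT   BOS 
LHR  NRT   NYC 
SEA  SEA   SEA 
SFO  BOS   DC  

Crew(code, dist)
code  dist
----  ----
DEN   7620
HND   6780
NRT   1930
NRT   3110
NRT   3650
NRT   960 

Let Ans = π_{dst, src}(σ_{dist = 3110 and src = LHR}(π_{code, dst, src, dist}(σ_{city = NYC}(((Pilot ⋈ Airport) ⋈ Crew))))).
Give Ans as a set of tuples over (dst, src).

Natural join on src: {(BOS, IAD, LHR, DEN), (CDG, IAD, LHR, DEN), (CDG, JFK, NRT, BOS), (DEN, IAD, LHR, DEN), (DEN, JFK, NRT, BOS), (DEN, LHR, NRT, NYC), (LAX, LHR, NRT, NYC), (NRT, JFK, NRT, BOS), (ORD, LHR, NRT, NYC), (SFO, SEA, SEA, SEA)}
Natural join on code: {(CDG, JFK, NRT, BOS, 1930), (CDG, JFK, NRT, BOS, 3110), (CDG, JFK, NRT, BOS, 3650), (CDG, JFK, NRT, BOS, 960), (DEN, JFK, NRT, BOS, 1930), (DEN, JFK, NRT, BOS, 3110), (DEN, JFK, NRT, BOS, 3650), (DEN, JFK, NRT, BOS, 960), (DEN, LHR, NRT, NYC, 1930), (DEN, LHR, NRT, NYC, 3110), (DEN, LHR, NRT, NYC, 3650), (DEN, LHR, NRT, NYC, 960), (LAX, LHR, NRT, NYC, 1930), (LAX, LHR, NRT, NYC, 3110), (LAX, LHR, NRT, NYC, 3650), (LAX, LHR, NRT, NYC, 960), (NRT, JFK, NRT, BOS, 1930), (NRT, JFK, NRT, BOS, 3110), (NRT, JFK, NRT, BOS, 3650), (NRT, JFK, NRT, BOS, 960), (ORD, LHR, NRT, NYC, 1930), (ORD, LHR, NRT, NYC, 3110), (ORD, LHR, NRT, NYC, 3650), (ORD, LHR, NRT, NYC, 960)}
σ[city = NYC]: keep tuples satisfying city = NYC → {(DEN, LHR, NRT, NYC, 1930), (DEN, LHR, NRT, NYC, 3110), (DEN, LHR, NRT, NYC, 3650), (DEN, LHR, NRT, NYC, 960), (LAX, LHR, NRT, NYC, 1930), (LAX, LHR, NRT, NYC, 3110), (LAX, LHR, NRT, NYC, 3650), (LAX, LHR, NRT, NYC, 960), (ORD, LHR, NRT, NYC, 1930), (ORD, LHR, NRT, NYC, 3110), (ORD, LHR, NRT, NYC, 3650), (ORD, LHR, NRT, NYC, 960)}
π[code, dst, src, dist]: project onto (code, dst, src, dist) → {(NRT, DEN, LHR, 1930), (NRT, DEN, LHR, 3110), (NRT, DEN, LHR, 3650), (NRT, DEN, LHR, 960), (NRT, LAX, LHR, 1930), (NRT, LAX, LHR, 3110), (NRT, LAX, LHR, 3650), (NRT, LAX, LHR, 960), (NRT, ORD, LHR, 1930), (NRT, ORD, LHR, 3110), (NRT, ORD, LHR, 3650), (NRT, ORD, LHR, 960)}
σ[dist = 3110 and src = LHR]: keep tuples satisfying dist = 3110 and src = LHR → {(NRT, DEN, LHR, 3110), (NRT, LAX, LHR, 3110), (NRT, ORD, LHR, 3110)}
π[dst, src]: project onto (dst, src) → {(DEN, LHR), (LAX, LHR), (ORD, LHR)}

{(DEN, LHR), (LAX, LHR), (ORD, LHR)}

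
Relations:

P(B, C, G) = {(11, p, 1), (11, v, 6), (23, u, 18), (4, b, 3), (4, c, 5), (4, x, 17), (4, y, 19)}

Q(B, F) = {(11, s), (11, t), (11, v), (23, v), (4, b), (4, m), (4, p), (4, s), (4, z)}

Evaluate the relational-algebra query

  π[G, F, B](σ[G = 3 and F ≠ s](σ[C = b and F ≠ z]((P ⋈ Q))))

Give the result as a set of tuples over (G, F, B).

P ⋈ Q (natural join on B): {(11, p, 1, s), (11, p, 1, t), (11, p, 1, v), (11, v, 6, s), (11, v, 6, t), (11, v, 6, v), (23, u, 18, v), (4, b, 3, b), (4, b, 3, m), (4, b, 3, p), (4, b, 3, s), (4, b, 3, z), (4, c, 5, b), (4, c, 5, m), (4, c, 5, p), (4, c, 5, s), (4, c, 5, z), (4, x, 17, b), (4, x, 17, m), (4, x, 17, p), (4, x, 17, s), (4, x, 17, z), (4, y, 19, b), (4, y, 19, m), (4, y, 19, p), (4, y, 19, s), (4, y, 19, z)}
Filtering on C = b and F ≠ z leaves {(4, b, 3, b), (4, b, 3, m), (4, b, 3, p), (4, b, 3, s)}.
Filtering on G = 3 and F ≠ s leaves {(4, b, 3, b), (4, b, 3, m), (4, b, 3, p)}.
Keep only column(s) G, F, B: {(3, b, 4), (3, m, 4), (3, p, 4)}

{(3, b, 4), (3, m, 4), (3, p, 4)}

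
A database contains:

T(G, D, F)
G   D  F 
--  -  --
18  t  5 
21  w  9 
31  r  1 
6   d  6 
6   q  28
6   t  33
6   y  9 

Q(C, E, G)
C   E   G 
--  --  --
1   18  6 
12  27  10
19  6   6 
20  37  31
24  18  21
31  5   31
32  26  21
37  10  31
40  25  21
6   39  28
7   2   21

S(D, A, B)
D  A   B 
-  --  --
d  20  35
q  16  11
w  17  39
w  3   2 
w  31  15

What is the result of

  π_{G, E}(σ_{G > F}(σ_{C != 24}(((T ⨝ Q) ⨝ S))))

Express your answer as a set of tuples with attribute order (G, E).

Natural join on G: {(21, w, 9, 24, 18), (21, w, 9, 32, 26), (21, w, 9, 40, 25), (21, w, 9, 7, 2), (31, r, 1, 20, 37), (31, r, 1, 31, 5), (31, r, 1, 37, 10), (6, d, 6, 1, 18), (6, d, 6, 19, 6), (6, q, 28, 1, 18), (6, q, 28, 19, 6), (6, t, 33, 1, 18), (6, t, 33, 19, 6), (6, y, 9, 1, 18), (6, y, 9, 19, 6)}
Natural join on D: {(21, w, 9, 24, 18, 17, 39), (21, w, 9, 24, 18, 3, 2), (21, w, 9, 24, 18, 31, 15), (21, w, 9, 32, 26, 17, 39), (21, w, 9, 32, 26, 3, 2), (21, w, 9, 32, 26, 31, 15), (21, w, 9, 40, 25, 17, 39), (21, w, 9, 40, 25, 3, 2), (21, w, 9, 40, 25, 31, 15), (21, w, 9, 7, 2, 17, 39), (21, w, 9, 7, 2, 3, 2), (21, w, 9, 7, 2, 31, 15), (6, d, 6, 1, 18, 20, 35), (6, d, 6, 19, 6, 20, 35), (6, q, 28, 1, 18, 16, 11), (6, q, 28, 19, 6, 16, 11)}
Selection C != 24: {(21, w, 9, 32, 26, 17, 39), (21, w, 9, 32, 26, 3, 2), (21, w, 9, 32, 26, 31, 15), (21, w, 9, 40, 25, 17, 39), (21, w, 9, 40, 25, 3, 2), (21, w, 9, 40, 25, 31, 15), (21, w, 9, 7, 2, 17, 39), (21, w, 9, 7, 2, 3, 2), (21, w, 9, 7, 2, 31, 15), (6, d, 6, 1, 18, 20, 35), (6, d, 6, 19, 6, 20, 35), (6, q, 28, 1, 18, 16, 11), (6, q, 28, 19, 6, 16, 11)}
Selection G > F: {(21, w, 9, 32, 26, 17, 39), (21, w, 9, 32, 26, 3, 2), (21, w, 9, 32, 26, 31, 15), (21, w, 9, 40, 25, 17, 39), (21, w, 9, 40, 25, 3, 2), (21, w, 9, 40, 25, 31, 15), (21, w, 9, 7, 2, 17, 39), (21, w, 9, 7, 2, 3, 2), (21, w, 9, 7, 2, 31, 15)}
Keep only column(s) G, E (6 duplicate(s) eliminated): {(21, 2), (21, 25), (21, 26)}

{(21, 2), (21, 25), (21, 26)}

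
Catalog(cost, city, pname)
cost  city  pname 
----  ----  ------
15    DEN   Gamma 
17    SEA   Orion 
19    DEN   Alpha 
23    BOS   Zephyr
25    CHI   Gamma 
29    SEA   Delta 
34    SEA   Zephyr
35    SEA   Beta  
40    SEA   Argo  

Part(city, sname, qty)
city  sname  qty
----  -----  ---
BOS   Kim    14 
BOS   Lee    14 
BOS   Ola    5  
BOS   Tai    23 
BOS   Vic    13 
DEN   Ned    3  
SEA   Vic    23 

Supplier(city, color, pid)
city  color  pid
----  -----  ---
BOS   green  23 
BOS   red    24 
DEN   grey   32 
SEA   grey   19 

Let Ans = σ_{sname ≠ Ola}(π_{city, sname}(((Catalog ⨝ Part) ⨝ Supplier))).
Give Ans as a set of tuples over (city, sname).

{(BOS, Kim), (BOS, Lee), (BOS, Tai), (BOS, Vic), (DEN, Ned), (SEA, Vic)}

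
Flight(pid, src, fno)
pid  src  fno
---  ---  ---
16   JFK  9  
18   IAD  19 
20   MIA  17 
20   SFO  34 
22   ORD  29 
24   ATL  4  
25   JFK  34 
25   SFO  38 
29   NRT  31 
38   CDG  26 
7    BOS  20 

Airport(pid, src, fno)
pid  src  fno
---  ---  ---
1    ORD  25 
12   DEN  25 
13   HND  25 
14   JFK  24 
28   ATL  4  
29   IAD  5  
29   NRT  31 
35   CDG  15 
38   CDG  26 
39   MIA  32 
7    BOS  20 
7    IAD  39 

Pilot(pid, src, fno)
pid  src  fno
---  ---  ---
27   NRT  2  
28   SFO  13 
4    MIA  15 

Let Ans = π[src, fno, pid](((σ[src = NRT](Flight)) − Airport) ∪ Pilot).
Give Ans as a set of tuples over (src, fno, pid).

{(MIA, 15, 4), (NRT, 2, 27), (SFO, 13, 28)}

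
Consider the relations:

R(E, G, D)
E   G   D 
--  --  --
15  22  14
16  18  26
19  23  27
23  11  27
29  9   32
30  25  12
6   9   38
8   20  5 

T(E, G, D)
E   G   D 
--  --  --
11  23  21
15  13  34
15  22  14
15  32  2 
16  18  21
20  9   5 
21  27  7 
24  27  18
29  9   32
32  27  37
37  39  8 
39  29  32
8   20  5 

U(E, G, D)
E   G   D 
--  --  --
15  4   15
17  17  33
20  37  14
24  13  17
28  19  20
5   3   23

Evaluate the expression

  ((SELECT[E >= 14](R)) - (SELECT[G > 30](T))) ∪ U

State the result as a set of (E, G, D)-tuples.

σ[E >= 14]: keep tuples satisfying E >= 14 → {(15, 22, 14), (16, 18, 26), (19, 23, 27), (23, 11, 27), (29, 9, 32), (30, 25, 12)}
σ[G > 30]: keep tuples satisfying G > 30 → {(15, 32, 2), (37, 39, 8)}
Set difference of the two operands is {(15, 22, 14), (16, 18, 26), (19, 23, 27), (23, 11, 27), (29, 9, 32), (30, 25, 12)}.
Set union of the two operands is {(15, 22, 14), (15, 4, 15), (16, 18, 26), (17, 17, 33), (19, 23, 27), (20, 37, 14), (23, 11, 27), (24, 13, 17), (28, 19, 20), (29, 9, 32), (30, 25, 12), (5, 3, 23)}.

{(15, 22, 14), (15, 4, 15), (16, 18, 26), (17, 17, 33), (19, 23, 27), (20, 37, 14), (23, 11, 27), (24, 13, 17), (28, 19, 20), (29, 9, 32), (30, 25, 12), (5, 3, 23)}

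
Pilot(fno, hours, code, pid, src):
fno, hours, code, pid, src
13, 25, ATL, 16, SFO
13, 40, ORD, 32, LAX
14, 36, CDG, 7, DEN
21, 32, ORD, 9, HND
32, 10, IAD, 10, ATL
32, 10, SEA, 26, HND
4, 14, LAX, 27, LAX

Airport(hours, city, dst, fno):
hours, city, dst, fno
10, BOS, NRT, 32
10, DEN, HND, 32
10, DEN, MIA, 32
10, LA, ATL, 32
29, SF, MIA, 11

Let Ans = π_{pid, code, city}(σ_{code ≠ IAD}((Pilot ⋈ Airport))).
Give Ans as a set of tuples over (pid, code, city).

{(26, SEA, BOS), (26, SEA, DEN), (26, SEA, LA)}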